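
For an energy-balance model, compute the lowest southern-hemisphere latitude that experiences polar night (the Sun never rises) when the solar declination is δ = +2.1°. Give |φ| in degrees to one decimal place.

Polar night requires cos H₀ = −tan φ tan δ ≥ 1, i.e. tan φ tan δ ≤ −1.
The boundary is |tan φ| · |tan δ| = 1, so |φ| = 90° − |δ| = 90° − 2.1° = 87.9° in the southern hemisphere.

|φ| = 87.9°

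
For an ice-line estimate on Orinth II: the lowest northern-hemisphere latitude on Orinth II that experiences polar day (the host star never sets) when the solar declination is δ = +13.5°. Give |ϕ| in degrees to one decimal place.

|ϕ| = 76.5°

Polar day requires cos h₀ = −tan ϕ tan δ ≤ −1, i.e. tan ϕ tan δ ≥ 1.
The boundary is |tan ϕ| · |tan δ| = 1, so |ϕ| = 90° − |δ| = 90° − 13.5° = 76.5° in the northern hemisphere.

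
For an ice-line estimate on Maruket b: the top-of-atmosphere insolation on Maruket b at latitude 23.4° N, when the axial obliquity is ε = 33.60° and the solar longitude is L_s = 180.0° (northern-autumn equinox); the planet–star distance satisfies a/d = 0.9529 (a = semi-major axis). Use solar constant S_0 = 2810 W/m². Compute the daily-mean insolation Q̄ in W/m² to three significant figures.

Solar declination: sin δ = sin ε · sin L_s = sin 33.60° × sin 180.0° = 0.00000, so δ = +0.000°.
cos h₀ = −tan(+23.4°) tan(+0.000°) = -0.0000, h₀ = 1.5708 rad.
Bracket: h₀ sin ϕ sin δ + cos ϕ cos δ sin h₀ = 1.5708×0.39715×0.00000 + 0.91775×1.00000×1.00000 = 0.000000 + 0.917750 = 0.917750.
Inverse-square distance factor (a/d)² = 0.9529² = 0.908018.
Q̄ = (S_0/π) × 0.908018 × [bracket] = (2810/π) × 0.908018 × 0.917750 = 745.4 W/m².

Q̄ ≈ 745 W/m²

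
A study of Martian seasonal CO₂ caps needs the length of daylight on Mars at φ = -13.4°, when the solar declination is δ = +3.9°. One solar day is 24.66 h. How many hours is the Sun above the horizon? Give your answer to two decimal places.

cos H₀ = −tan φ · tan δ = −tan(-13.4°) × tan(+3.900°) = 0.0162, so H₀ = 1.5546 rad = 89.07°.
Daylight = 2H₀/(2π) × 24.66 h = (1.5546/π) × 24.66 = 12.20 h.

12.20 h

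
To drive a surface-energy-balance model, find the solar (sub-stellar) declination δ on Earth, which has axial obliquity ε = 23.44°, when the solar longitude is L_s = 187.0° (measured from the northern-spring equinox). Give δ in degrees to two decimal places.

δ = -2.78°

sin δ = sin ε · sin L_s = sin 23.44° × sin 187.0° = -0.048478.
δ = arcsin(-0.048478) = -2.78°.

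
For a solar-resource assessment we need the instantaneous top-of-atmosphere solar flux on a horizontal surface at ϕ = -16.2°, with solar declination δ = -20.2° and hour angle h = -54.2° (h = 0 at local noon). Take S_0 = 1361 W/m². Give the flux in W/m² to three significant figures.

849 W/m²

cos θ_z = sin ϕ sin δ + cos ϕ cos δ cos h = 0.096335 + 0.527181 = 0.623516.
Flux = S_0 · cos θ_z = 1361 × 0.623516 = 848.6 W/m².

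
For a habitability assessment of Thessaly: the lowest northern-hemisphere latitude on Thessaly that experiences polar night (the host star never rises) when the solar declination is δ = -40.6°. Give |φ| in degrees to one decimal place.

Polar night requires cos H₀ = −tan φ tan δ ≥ 1, i.e. tan φ tan δ ≤ −1.
The boundary is |tan φ| · |tan δ| = 1, so |φ| = 90° − |δ| = 90° − 40.6° = 49.4° in the northern hemisphere.

|φ| = 49.4°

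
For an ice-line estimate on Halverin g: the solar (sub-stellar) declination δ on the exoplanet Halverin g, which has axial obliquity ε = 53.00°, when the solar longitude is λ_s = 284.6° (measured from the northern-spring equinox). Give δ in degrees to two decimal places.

sin δ = sin ε · sin λ_s = sin 53.00° × sin 284.6° = -0.772847.
δ = arcsin(-0.772847) = -50.61°.

δ = -50.61°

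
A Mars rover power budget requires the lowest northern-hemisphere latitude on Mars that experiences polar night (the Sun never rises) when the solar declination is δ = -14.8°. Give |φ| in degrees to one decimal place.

|φ| = 75.2°

Polar night requires cos H₀ = −tan φ tan δ ≥ 1, i.e. tan φ tan δ ≤ −1.
The boundary is |tan φ| · |tan δ| = 1, so |φ| = 90° − |δ| = 90° − 14.8° = 75.2° in the northern hemisphere.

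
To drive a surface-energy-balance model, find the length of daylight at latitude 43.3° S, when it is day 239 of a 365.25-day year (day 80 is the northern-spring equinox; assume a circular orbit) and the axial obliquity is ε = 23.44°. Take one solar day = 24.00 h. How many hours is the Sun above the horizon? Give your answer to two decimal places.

Solar longitude: λ_s = 360° × (239 − 80)/365.25 = 156.715°.
sin δ = sin 23.44° × sin 156.715° = 0.15725, so δ = +9.047°.
cos H₀ = −tan φ · tan δ = −tan(-43.3°) × tan(+9.047°) = 0.1501, so H₀ = 1.4202 rad = 81.37°.
Daylight = 2H₀/(2π) × 24.00 h = (1.4202/π) × 24.00 = 10.85 h.

10.85 h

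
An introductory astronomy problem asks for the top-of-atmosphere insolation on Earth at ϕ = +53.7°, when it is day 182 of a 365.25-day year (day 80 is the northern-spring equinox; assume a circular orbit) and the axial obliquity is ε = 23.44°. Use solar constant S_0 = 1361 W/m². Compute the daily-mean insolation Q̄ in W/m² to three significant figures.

Q̄ ≈ 491 W/m²

Solar longitude: L_s = 360° × (182 − 80)/365.25 = 100.534°.
sin δ = sin 23.44° × sin 100.534° = 0.39108, so δ = +23.022°.
cos h₀ = −tan(+53.7°) tan(+23.022°) = -0.5785, h₀ = 2.1876 rad.
Bracket: h₀ sin ϕ sin δ + cos ϕ cos δ sin h₀ = 2.1876×0.80593×0.39108 + 0.59201×0.92035×0.81570 = 0.689495 + 0.444439 = 1.133934.
Q̄ = (S_0/π) × [bracket] = (1361/π) × 1.133934 = 491.2 W/m².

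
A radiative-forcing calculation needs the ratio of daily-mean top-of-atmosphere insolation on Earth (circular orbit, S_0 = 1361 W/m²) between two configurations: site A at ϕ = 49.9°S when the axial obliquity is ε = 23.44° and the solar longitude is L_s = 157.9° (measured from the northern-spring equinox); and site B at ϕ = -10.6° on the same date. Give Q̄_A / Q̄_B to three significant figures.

— Configuration A (ϕ=-49.9°):
Solar declination: sin δ = sin ε · sin L_s = sin 23.44° × sin 157.9° = 0.14966, so δ = +8.607°.
cos h₀ = −tan(-49.9°) tan(+8.607°) = 0.1797, h₀ = 1.3901 rad.
Bracket: h₀ sin ϕ sin δ + cos ϕ cos δ sin h₀ = 1.3901×-0.76492×0.14966 + 0.64412×0.98874×0.98371 = -0.159136 + 0.626493 = 0.467357.
Q̄ = (S_0/π) × [bracket] = (1361/π) × 0.467357 = 202.47 W/m².
— Configuration B (ϕ=-10.6°):
cos h₀ = −tan(-10.6°) tan(+8.607°) = 0.0283, h₀ = 1.5425 rad.
Bracket: h₀ sin ϕ sin δ + cos ϕ cos δ sin h₀ = 1.5425×-0.18395×0.14966 + 0.98294×0.98874×0.99960 = -0.042465 + 0.971483 = 0.929018.
Q̄ = (S_0/π) × [bracket] = (1361/π) × 0.929018 = 402.47 W/m².
Ratio Q̄_A / Q̄_B = 202.47 / 402.47 = 0.5031.

Q̄_A / Q̄_B ≈ 0.503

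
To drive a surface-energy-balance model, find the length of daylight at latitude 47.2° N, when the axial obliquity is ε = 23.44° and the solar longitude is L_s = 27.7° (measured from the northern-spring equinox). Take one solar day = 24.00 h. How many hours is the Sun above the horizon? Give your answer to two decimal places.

13.56 h

Solar declination: sin δ = sin ε · sin L_s = sin 23.44° × sin 27.7° = 0.18491, so δ = +10.656°.
cos h₀ = −tan ϕ · tan δ = −tan(+47.2°) × tan(+10.656°) = -0.2032, so h₀ = 1.7754 rad = 101.72°.
Daylight = 2h₀/(2π) × 24.00 h = (1.7754/π) × 24.00 = 13.56 h.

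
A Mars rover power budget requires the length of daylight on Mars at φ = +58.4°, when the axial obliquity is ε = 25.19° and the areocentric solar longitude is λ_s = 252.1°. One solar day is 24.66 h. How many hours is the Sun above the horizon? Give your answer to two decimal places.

6.02 h

sin δ = sin 25.19° × sin 252.1° = -0.40502, so δ = -23.892°.
cos H₀ = −tan φ · tan δ = −tan(+58.4°) × tan(-23.892°) = 0.7201, so H₀ = 0.7669 rad = 43.94°.
Daylight = 2H₀/(2π) × 24.66 h = (0.7669/π) × 24.66 = 6.02 h.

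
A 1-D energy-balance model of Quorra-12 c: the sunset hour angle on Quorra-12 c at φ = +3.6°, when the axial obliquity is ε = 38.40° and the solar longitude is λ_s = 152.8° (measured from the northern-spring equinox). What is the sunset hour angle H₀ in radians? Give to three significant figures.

Solar declination: sin δ = sin ε · sin λ_s = sin 38.40° × sin 152.8° = 0.28393, so δ = +16.495°.
cos H₀ = −tan φ · tan δ = −tan(+3.6°) × tan(+16.495°) = -0.0186, so H₀ = 1.5894 rad = 91.07°.

H₀ = 1.59 rad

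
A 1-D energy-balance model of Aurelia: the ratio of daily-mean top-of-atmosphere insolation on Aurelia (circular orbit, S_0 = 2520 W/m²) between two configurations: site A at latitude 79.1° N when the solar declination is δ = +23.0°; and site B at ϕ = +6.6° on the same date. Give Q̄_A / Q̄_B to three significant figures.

— Configuration A (ϕ=+79.1°):
cos h₀ = −tan(+79.1°) tan(+23.000°) = -2.2043 ≤ −1 ⇒ polar day, h₀ = π.
Bracket: h₀ sin ϕ sin δ + cos ϕ cos δ sin h₀ = 3.1416×0.98196×0.39073 + 0.18910×0.92050×0.00000 = 1.205373 + 0.000000 = 1.205373.
Q̄ = (S_0/π) × [bracket] = (2520/π) × 1.205373 = 966.88 W/m².
— Configuration B (ϕ=+6.6°):
cos h₀ = −tan(+6.6°) tan(+23.000°) = -0.0491, h₀ = 1.6199 rad.
Bracket: h₀ sin ϕ sin δ + cos ϕ cos δ sin h₀ = 1.6199×0.11494×0.39073 + 0.99337×0.92050×0.99879 = 0.072751 + 0.913291 = 0.986042.
Q̄ = (S_0/π) × [bracket] = (2520/π) × 0.986042 = 790.94 W/m².
Ratio Q̄_A / Q̄_B = 966.88 / 790.94 = 1.222.

Q̄_A / Q̄_B ≈ 1.22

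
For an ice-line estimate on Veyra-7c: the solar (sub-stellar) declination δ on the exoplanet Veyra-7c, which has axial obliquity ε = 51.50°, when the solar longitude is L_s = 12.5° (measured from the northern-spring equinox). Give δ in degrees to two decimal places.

sin δ = sin ε · sin L_s = sin 51.50° × sin 12.5° = 0.169387.
δ = arcsin(0.169387) = +9.75°.

δ = +9.75°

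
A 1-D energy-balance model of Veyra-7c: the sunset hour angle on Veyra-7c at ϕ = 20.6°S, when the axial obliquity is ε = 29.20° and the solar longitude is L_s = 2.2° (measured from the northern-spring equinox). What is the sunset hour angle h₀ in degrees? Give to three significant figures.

Solar declination: sin δ = sin ε · sin L_s = sin 29.20° × sin 2.2° = 0.01873, so δ = +1.073°.
cos h₀ = −tan ϕ · tan δ = −tan(-20.6°) × tan(+1.073°) = 0.0070, so h₀ = 1.5638 rad = 89.60°.

h₀ = 89.6°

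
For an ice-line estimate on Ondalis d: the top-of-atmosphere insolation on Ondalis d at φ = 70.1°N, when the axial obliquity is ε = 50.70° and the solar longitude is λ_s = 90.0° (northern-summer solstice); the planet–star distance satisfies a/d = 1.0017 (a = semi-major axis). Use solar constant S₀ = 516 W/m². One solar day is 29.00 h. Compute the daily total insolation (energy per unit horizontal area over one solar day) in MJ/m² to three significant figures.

Solar declination: sin δ = sin ε · sin λ_s = sin 50.70° × sin 90.0° = 0.77384, so δ = +50.700°.
cos H₀ = −tan(+70.1°) tan(+50.700°) = -3.3751 ≤ −1 ⇒ polar day, H₀ = π.
Bracket: H₀ sin φ sin δ + cos φ cos δ sin H₀ = 3.1416×0.94029×0.77384 + 0.34038×0.63338×0.00000 = 2.285935 + 0.000000 = 2.285935.
Inverse-square distance factor (a/d)² = 1.0017² = 1.003403.
Q̄ = (S₀/π) × 1.003403 × [bracket] = (516/π) × 1.003403 × 2.285935 = 376.74 W/m².
Daily total = Q̄ × 29.00 h × 3600 s/h = 376.74 × 29.00 × 3600 / 10⁶ = 39.33 MJ/m².

39.3 MJ/m²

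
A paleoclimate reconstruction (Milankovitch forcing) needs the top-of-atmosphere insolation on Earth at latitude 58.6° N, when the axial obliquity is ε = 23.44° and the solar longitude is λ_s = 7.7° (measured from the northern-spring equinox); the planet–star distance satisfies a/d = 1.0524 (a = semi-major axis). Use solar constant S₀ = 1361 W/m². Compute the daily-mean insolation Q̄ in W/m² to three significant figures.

Solar declination: sin δ = sin ε · sin λ_s = sin 23.44° × sin 7.7° = 0.05330, so δ = +3.055°.
cos H₀ = −tan(+58.6°) tan(+3.055°) = -0.0874, H₀ = 1.6583 rad.
Bracket: H₀ sin φ sin δ + cos φ cos δ sin H₀ = 1.6583×0.85355×0.05330 + 0.52101×0.99858×0.99617 = 0.075443 + 0.518278 = 0.593721.
Inverse-square distance factor (a/d)² = 1.0524² = 1.107546.
Q̄ = (S₀/π) × 1.107546 × [bracket] = (1361/π) × 1.107546 × 0.593721 = 284.9 W/m².

Q̄ ≈ 285 W/m²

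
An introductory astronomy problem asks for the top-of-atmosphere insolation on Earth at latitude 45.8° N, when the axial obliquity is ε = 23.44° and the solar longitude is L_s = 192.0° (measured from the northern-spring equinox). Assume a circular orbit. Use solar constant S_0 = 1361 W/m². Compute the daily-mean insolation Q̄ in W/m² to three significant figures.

Q̄ ≈ 262 W/m²

Solar declination: sin δ = sin ε · sin L_s = sin 23.44° × sin 192.0° = -0.08270, so δ = -4.744°.
cos h₀ = −tan(+45.8°) tan(-4.744°) = 0.0853, h₀ = 1.4854 rad.
Bracket: h₀ sin ϕ sin δ + cos ϕ cos δ sin h₀ = 1.4854×0.71691×-0.08270 + 0.69717×0.99657×0.99635 = -0.088067 + 0.692243 = 0.604176.
Q̄ = (S_0/π) × [bracket] = (1361/π) × 0.604176 = 261.7 W/m².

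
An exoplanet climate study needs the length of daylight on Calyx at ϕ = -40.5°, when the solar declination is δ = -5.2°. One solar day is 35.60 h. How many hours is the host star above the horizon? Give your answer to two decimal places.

cos h₀ = −tan ϕ · tan δ = −tan(-40.5°) × tan(-5.200°) = -0.0777, so h₀ = 1.6486 rad = 94.46°.
Daylight = 2h₀/(2π) × 35.60 h = (1.6486/π) × 35.60 = 18.68 h.

18.68 h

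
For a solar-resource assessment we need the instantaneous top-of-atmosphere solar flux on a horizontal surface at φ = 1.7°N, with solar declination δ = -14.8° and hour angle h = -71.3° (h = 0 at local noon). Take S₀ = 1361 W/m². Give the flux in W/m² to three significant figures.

cos θ_z = sin φ sin δ + cos φ cos δ cos h = -0.007578 + 0.309840 = 0.302262.
Flux = S₀ · cos θ_z = 1361 × 0.302262 = 411.4 W/m².

411 W/m²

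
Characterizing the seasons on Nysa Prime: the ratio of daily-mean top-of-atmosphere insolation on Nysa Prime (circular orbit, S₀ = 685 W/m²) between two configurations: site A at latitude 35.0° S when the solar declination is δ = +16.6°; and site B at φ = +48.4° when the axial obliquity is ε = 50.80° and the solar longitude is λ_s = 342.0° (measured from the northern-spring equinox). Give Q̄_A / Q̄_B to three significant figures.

Q̄_A / Q̄_B ≈ 1.40

— Configuration A (φ=-35.0°):
cos H₀ = −tan(-35.0°) tan(+16.600°) = 0.2087, H₀ = 1.3605 rad.
Bracket: H₀ sin φ sin δ + cos φ cos δ sin H₀ = 1.3605×-0.57358×0.28569 + 0.81915×0.95832×0.97797 = -0.222940 + 0.767714 = 0.544774.
Q̄ = (S₀/π) × [bracket] = (685/π) × 0.544774 = 118.78 W/m².
— Configuration B (φ=+48.4°):
Solar declination: sin δ = sin ε · sin λ_s = sin 50.80° × sin 342.0° = -0.23947, so δ = -13.855°.
cos H₀ = −tan(+48.4°) tan(-13.855°) = 0.2778, H₀ = 1.2893 rad.
Bracket: H₀ sin φ sin δ + cos φ cos δ sin H₀ = 1.2893×0.74780×-0.23947 + 0.66393×0.97090×0.96064 = -0.230882 + 0.619238 = 0.388356.
Q̄ = (S₀/π) × [bracket] = (685/π) × 0.388356 = 84.678 W/m².
Ratio Q̄_A / Q̄_B = 118.78 / 84.678 = 1.403.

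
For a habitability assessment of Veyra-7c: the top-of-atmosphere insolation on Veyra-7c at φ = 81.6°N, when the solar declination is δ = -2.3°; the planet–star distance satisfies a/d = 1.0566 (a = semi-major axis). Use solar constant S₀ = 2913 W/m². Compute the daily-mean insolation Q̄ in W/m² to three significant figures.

cos H₀ = −tan(+81.6°) tan(-2.300°) = 0.2720, H₀ = 1.2953 rad.
Bracket: H₀ sin φ sin δ + cos φ cos δ sin H₀ = 1.2953×0.98927×-0.04013 + 0.14608×0.99919×0.96230 = -0.051423 + 0.140459 = 0.089036.
Inverse-square distance factor (a/d)² = 1.0566² = 1.116404.
Q̄ = (S₀/π) × 1.116404 × [bracket] = (2913/π) × 1.116404 × 0.089036 = 92.17 W/m².

Q̄ ≈ 92.2 W/m²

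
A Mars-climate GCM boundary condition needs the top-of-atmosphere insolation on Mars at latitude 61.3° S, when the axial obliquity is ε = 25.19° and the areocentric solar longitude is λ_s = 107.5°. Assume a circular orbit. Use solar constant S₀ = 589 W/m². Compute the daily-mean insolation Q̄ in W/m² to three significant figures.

Q̄ ≈ 6.42 W/m²

sin δ = sin 25.19° × sin 107.5° = 0.40592, so δ = +23.949°.
cos H₀ = −tan(-61.3°) tan(+23.949°) = 0.8113, H₀ = 0.6245 rad.
Bracket: H₀ sin φ sin δ + cos φ cos δ sin H₀ = 0.6245×-0.87715×0.40592 + 0.48022×0.91391×0.58466 = -0.222355 + 0.256594 = 0.034239.
Q̄ = (S₀/π) × [bracket] = (589/π) × 0.034239 = 6.419 W/m².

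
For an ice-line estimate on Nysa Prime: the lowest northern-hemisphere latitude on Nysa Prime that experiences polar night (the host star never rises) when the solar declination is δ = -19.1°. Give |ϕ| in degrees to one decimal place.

|ϕ| = 70.9°

Polar night requires cos h₀ = −tan ϕ tan δ ≥ 1, i.e. tan ϕ tan δ ≤ −1.
The boundary is |tan ϕ| · |tan δ| = 1, so |ϕ| = 90° − |δ| = 90° − 19.1° = 70.9° in the northern hemisphere.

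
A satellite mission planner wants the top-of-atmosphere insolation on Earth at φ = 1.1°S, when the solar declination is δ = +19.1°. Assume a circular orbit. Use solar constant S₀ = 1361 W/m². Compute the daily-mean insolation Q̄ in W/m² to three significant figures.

Q̄ ≈ 405 W/m²

cos H₀ = −tan(-1.1°) tan(+19.100°) = 0.0066, H₀ = 1.5641 rad.
Bracket: H₀ sin φ sin δ + cos φ cos δ sin H₀ = 1.5641×-0.01920×0.32722 + 0.99982×0.94495×0.99998 = -0.009827 + 0.944761 = 0.934934.
Q̄ = (S₀/π) × [bracket] = (1361/π) × 0.934934 = 405.0 W/m².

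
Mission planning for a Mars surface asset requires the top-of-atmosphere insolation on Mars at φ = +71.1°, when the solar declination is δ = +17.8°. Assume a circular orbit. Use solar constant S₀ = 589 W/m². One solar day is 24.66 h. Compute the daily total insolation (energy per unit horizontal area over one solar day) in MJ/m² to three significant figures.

cos H₀ = −tan(+71.1°) tan(+17.800°) = -0.9378, H₀ = 2.7869 rad.
Bracket: H₀ sin φ sin δ + cos φ cos δ sin H₀ = 2.7869×0.94609×0.30570 + 0.32392×0.95213×0.34730 = 0.806026 + 0.107112 = 0.913138.
Q̄ = (S₀/π) × [bracket] = (589/π) × 0.913138 = 171.20 W/m².
Daily total = Q̄ × 24.66 h × 3600 s/h = 171.20 × 24.66 × 3600 / 10⁶ = 15.20 MJ/m².

15.2 MJ/m²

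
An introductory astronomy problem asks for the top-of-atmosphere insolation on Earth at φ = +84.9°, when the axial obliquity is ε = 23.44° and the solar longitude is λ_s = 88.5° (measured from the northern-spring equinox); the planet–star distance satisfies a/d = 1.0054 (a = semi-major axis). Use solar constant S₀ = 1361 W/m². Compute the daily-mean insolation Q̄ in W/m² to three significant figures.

Q̄ ≈ 545 W/m²

Solar declination: sin δ = sin ε · sin λ_s = sin 23.44° × sin 88.5° = 0.39765, so δ = +23.431°.
cos H₀ = −tan(+84.9°) tan(+23.431°) = -4.8561 ≤ −1 ⇒ polar day, H₀ = π.
Bracket: H₀ sin φ sin δ + cos φ cos δ sin H₀ = 3.1416×0.99604×0.39765 + 0.08889×0.91754×0.00000 = 1.244310 + 0.000000 = 1.244310.
Inverse-square distance factor (a/d)² = 1.0054² = 1.010829.
Q̄ = (S₀/π) × 1.010829 × [bracket] = (1361/π) × 1.010829 × 1.244310 = 544.9 W/m².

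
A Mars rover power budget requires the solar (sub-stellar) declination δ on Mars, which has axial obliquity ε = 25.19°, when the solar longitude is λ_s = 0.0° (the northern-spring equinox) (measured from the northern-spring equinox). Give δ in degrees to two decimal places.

sin δ = sin ε · sin λ_s = sin 25.19° × sin 0.0° = 0.000000.
δ = arcsin(0.000000) = +0.00°.

δ = +0.00°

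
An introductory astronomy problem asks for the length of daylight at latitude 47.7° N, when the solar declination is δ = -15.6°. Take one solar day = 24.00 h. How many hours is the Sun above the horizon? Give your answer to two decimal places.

9.62 h

cos h₀ = −tan ϕ · tan δ = −tan(+47.7°) × tan(-15.600°) = 0.3068, so h₀ = 1.2589 rad = 72.13°.
Daylight = 2h₀/(2π) × 24.00 h = (1.2589/π) × 24.00 = 9.62 h.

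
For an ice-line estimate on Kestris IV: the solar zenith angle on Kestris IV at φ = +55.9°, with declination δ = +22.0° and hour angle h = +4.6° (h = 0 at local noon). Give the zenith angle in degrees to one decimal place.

θ_z = 34.1°

cos θ_z = sin φ sin δ + cos φ cos δ cos h = 0.310197 + 0.518141 = 0.828338.
θ_z = arccos(0.828338) = 34.1°.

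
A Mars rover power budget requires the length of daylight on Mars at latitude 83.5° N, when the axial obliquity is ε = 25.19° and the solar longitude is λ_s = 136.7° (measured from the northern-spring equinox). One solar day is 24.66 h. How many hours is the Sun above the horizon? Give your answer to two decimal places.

24.66 h

Solar declination: sin δ = sin ε · sin λ_s = sin 25.19° × sin 136.7° = 0.29190, so δ = +16.972°.
Sunrise equation: cos H₀ = −tan φ · tan δ = -2.6786 ≤ −1, so the Sun never sets (polar day) and H₀ = π.
Daylight = 2H₀/(2π) × 24.66 h = (3.1416/π) × 24.66 = 24.66 h.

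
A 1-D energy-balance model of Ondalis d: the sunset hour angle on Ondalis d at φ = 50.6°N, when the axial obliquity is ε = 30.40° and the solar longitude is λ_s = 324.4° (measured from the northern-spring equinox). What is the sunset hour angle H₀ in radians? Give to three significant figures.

H₀ = 1.19 rad

Solar declination: sin δ = sin ε · sin λ_s = sin 30.40° × sin 324.4° = -0.29457, so δ = -17.132°.
cos H₀ = −tan φ · tan δ = −tan(+50.6°) × tan(-17.132°) = 0.3753, so H₀ = 1.1861 rad = 67.96°.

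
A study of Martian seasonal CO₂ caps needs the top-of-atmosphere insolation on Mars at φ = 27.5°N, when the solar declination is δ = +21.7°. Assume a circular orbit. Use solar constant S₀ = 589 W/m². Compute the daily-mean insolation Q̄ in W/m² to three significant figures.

Q̄ ≈ 208 W/m²

cos H₀ = −tan(+27.5°) tan(+21.700°) = -0.2072, H₀ = 1.7795 rad.
Bracket: H₀ sin φ sin δ + cos φ cos δ sin H₀ = 1.7795×0.46175×0.36975 + 0.88701×0.92913×0.97831 = 0.303818 + 0.806272 = 1.110090.
Q̄ = (S₀/π) × [bracket] = (589/π) × 1.110090 = 208.1 W/m².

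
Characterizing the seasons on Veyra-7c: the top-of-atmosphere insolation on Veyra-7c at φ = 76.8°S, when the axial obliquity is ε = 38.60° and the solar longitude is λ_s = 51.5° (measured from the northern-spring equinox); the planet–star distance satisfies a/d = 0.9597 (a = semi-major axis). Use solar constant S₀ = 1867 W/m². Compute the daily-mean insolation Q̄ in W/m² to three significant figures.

Q̄ ≈ 0.00 W/m²

Solar declination: sin δ = sin ε · sin λ_s = sin 38.60° × sin 51.5° = 0.48825, so δ = +29.226°.
cos H₀ = −tan(-76.8°) tan(+29.226°) = 2.3853 ≥ 1 ⇒ polar night, H₀ = 0 and Q̄ = 0.
Inverse-square distance factor (a/d)² = 0.9597² = 0.921024.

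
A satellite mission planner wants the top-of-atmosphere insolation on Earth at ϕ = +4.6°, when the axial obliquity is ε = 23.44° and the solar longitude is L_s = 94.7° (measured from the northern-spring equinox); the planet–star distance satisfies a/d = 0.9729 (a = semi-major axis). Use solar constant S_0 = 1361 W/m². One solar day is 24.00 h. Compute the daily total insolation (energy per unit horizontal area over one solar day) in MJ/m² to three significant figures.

Solar declination: sin δ = sin ε · sin L_s = sin 23.44° × sin 94.7° = 0.39645, so δ = +23.356°.
cos h₀ = −tan(+4.6°) tan(+23.356°) = -0.0347, h₀ = 1.6055 rad.
Bracket: h₀ sin ϕ sin δ + cos ϕ cos δ sin h₀ = 1.6055×0.08020×0.39645 + 0.99678×0.91806×0.99940 = 0.051047 + 0.914555 = 0.965602.
Inverse-square distance factor (a/d)² = 0.9729² = 0.946534.
Q̄ = (S_0/π) × 0.946534 × [bracket] = (1361/π) × 0.946534 × 0.965602 = 395.95 W/m².
Daily total = Q̄ × 24.00 h × 3600 s/h = 395.95 × 24.00 × 3600 / 10⁶ = 34.21 MJ/m².

34.2 MJ/m²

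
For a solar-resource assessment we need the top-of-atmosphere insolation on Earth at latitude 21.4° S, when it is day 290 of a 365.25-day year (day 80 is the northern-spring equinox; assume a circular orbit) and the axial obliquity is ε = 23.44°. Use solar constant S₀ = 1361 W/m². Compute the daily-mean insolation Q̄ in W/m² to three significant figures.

Solar longitude: λ_s = 360° × (290 − 80)/365.25 = 206.982°.
sin δ = sin 23.44° × sin 206.982° = -0.18048, so δ = -10.398°.
cos H₀ = −tan(-21.4°) tan(-10.398°) = -0.0719, H₀ = 1.6428 rad.
Bracket: H₀ sin φ sin δ + cos φ cos δ sin H₀ = 1.6428×-0.36488×-0.18048 + 0.93106×0.98358×0.99741 = 0.108184 + 0.913400 = 1.021584.
Q̄ = (S₀/π) × [bracket] = (1361/π) × 1.021584 = 442.6 W/m².

Q̄ ≈ 443 W/m²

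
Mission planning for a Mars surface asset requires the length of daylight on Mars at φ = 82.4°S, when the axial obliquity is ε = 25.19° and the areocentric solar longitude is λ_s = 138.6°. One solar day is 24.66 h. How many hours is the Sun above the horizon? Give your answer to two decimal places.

0.00 h

sin δ = sin 25.19° × sin 138.6° = 0.28147, so δ = +16.348°.
cos H₀ = −tan φ · tan δ = 2.1984 ≥ 1, so the Sun never rises (polar night) and H₀ = 0.
Daylight = 2H₀/(2π) × 24.66 h = (0.0000/π) × 24.66 = 0.00 h.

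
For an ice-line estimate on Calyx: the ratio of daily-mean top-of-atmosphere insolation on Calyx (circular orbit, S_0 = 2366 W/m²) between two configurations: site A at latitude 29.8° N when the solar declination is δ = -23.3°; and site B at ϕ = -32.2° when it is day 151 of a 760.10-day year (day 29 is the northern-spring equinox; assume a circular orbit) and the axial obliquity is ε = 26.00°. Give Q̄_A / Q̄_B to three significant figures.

— Configuration A (ϕ=+29.8°):
cos h₀ = −tan(+29.8°) tan(-23.300°) = 0.2466, h₀ = 1.3216 rad.
Bracket: h₀ sin ϕ sin δ + cos ϕ cos δ sin h₀ = 1.3216×0.49697×-0.39555 + 0.86777×0.91845×0.96911 = -0.259795 + 0.772384 = 0.512589.
Q̄ = (S_0/π) × [bracket] = (2366/π) × 0.512589 = 386.04 W/m².
— Configuration B (ϕ=-32.2°):
Solar longitude: L_s = 360° × (151 − 29)/760.10 = 57.782°.
sin δ = sin 26.00° × sin 57.782° = 0.37087, so δ = +21.769°.
cos h₀ = −tan(-32.2°) tan(+21.769°) = 0.2515, h₀ = 1.3166 rad.
Bracket: h₀ sin ϕ sin δ + cos ϕ cos δ sin h₀ = 1.3166×-0.53288×0.37087 + 0.84619×0.92868×0.96786 = -0.260199 + 0.760583 = 0.500384.
Q̄ = (S_0/π) × [bracket] = (2366/π) × 0.500384 = 376.85 W/m².
Ratio Q̄_A / Q̄_B = 386.04 / 376.85 = 1.024.

Q̄_A / Q̄_B ≈ 1.02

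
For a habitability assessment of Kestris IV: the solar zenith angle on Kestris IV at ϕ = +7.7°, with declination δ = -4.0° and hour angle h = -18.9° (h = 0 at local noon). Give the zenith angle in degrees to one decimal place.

cos θ_z = sin ϕ sin δ + cos ϕ cos δ cos h = -0.009346 + 0.935271 = 0.925925.
θ_z = arccos(0.925925) = 22.2°.

θ_z = 22.2°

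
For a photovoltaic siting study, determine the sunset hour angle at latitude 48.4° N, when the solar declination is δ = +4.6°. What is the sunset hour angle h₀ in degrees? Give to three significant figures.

h₀ = 95.2°

cos h₀ = −tan ϕ · tan δ = −tan(+48.4°) × tan(+4.600°) = -0.0906, so h₀ = 1.6615 rad = 95.20°.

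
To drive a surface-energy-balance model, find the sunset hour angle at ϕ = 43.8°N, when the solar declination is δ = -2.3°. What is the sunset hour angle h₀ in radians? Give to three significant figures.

cos h₀ = −tan ϕ · tan δ = −tan(+43.8°) × tan(-2.300°) = 0.0385, so h₀ = 1.5323 rad = 87.79°.

h₀ = 1.53 rad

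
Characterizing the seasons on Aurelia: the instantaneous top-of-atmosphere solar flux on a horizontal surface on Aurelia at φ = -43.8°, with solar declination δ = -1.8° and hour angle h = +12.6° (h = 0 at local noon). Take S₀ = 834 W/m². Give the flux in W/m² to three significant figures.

605 W/m²

cos θ_z = sin φ sin δ + cos φ cos δ cos h = 0.021741 + 0.704030 = 0.725771.
Flux = S₀ · cos θ_z = 834 × 0.725771 = 605.3 W/m².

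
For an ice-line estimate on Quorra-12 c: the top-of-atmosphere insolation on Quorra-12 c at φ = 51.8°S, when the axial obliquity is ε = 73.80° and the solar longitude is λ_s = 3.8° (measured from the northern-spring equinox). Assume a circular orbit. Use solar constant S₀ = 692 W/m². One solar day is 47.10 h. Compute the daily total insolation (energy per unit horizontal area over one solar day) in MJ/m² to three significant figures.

20.2 MJ/m²

Solar declination: sin δ = sin ε · sin λ_s = sin 73.80° × sin 3.8° = 0.06364, so δ = +3.649°.
cos H₀ = −tan(-51.8°) tan(+3.649°) = 0.0810, H₀ = 1.4897 rad.
Bracket: H₀ sin φ sin δ + cos φ cos δ sin H₀ = 1.4897×-0.78586×0.06364 + 0.61841×0.99797×0.99671 = -0.074503 + 0.615124 = 0.540621.
Q̄ = (S₀/π) × [bracket] = (692/π) × 0.540621 = 119.08 W/m².
Daily total = Q̄ × 47.10 h × 3600 s/h = 119.08 × 47.10 × 3600 / 10⁶ = 20.19 MJ/m².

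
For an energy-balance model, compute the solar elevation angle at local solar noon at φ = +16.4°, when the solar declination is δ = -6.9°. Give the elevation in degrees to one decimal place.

66.7°

At local noon the hour angle is zero, so the zenith angle equals |φ − δ| = |+16.4° − (-6.900°)| = 23.300°.
Elevation = 90° − 23.300° = 66.7°.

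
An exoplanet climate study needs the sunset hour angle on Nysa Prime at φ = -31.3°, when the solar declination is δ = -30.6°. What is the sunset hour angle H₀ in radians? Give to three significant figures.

cos H₀ = −tan φ · tan δ = −tan(-31.3°) × tan(-30.600°) = -0.3596, so H₀ = 1.9386 rad = 111.07°.

H₀ = 1.94 rad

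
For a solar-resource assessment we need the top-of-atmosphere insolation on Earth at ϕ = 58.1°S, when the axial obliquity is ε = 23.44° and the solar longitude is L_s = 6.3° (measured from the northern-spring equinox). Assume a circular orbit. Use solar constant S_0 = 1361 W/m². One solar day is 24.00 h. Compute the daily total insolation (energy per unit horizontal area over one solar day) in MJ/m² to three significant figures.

Solar declination: sin δ = sin ε · sin L_s = sin 23.44° × sin 6.3° = 0.04365, so δ = +2.502°.
cos h₀ = −tan(-58.1°) tan(+2.502°) = 0.0702, h₀ = 1.5005 rad.
Bracket: h₀ sin ϕ sin δ + cos ϕ cos δ sin h₀ = 1.5005×-0.84897×0.04365 + 0.52844×0.99905×0.99753 = -0.055605 + 0.526634 = 0.471029.
Q̄ = (S_0/π) × [bracket] = (1361/π) × 0.471029 = 204.06 W/m².
Daily total = Q̄ × 24.00 h × 3600 s/h = 204.06 × 24.00 × 3600 / 10⁶ = 17.63 MJ/m².

17.6 MJ/m²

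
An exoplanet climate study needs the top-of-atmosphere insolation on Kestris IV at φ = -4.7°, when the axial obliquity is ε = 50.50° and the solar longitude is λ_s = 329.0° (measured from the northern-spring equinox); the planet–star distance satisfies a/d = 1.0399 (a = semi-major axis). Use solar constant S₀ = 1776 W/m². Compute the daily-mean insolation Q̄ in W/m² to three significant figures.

Q̄ ≈ 591 W/m²

Solar declination: sin δ = sin ε · sin λ_s = sin 50.50° × sin 329.0° = -0.39742, so δ = -23.417°.
cos H₀ = −tan(-4.7°) tan(-23.417°) = -0.0356, H₀ = 1.6064 rad.
Bracket: H₀ sin φ sin δ + cos φ cos δ sin H₀ = 1.6064×-0.08194×-0.39742 + 0.99664×0.91764×0.99937 = 0.052312 + 0.913981 = 0.966293.
Inverse-square distance factor (a/d)² = 1.0399² = 1.081392.
Q̄ = (S₀/π) × 1.081392 × [bracket] = (1776/π) × 1.081392 × 0.966293 = 590.7 W/m².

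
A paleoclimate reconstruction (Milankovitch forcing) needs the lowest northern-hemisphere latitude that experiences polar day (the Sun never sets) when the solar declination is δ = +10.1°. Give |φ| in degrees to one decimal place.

|φ| = 79.9°

Polar day requires cos H₀ = −tan φ tan δ ≤ −1, i.e. tan φ tan δ ≥ 1.
The boundary is |tan φ| · |tan δ| = 1, so |φ| = 90° − |δ| = 90° − 10.1° = 79.9° in the northern hemisphere.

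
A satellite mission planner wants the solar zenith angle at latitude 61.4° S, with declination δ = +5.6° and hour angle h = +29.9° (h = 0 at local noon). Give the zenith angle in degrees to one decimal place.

cos θ_z = sin ϕ sin δ + cos ϕ cos δ cos h = -0.085676 + 0.412996 = 0.327320.
θ_z = arccos(0.327320) = 70.9°.

θ_z = 70.9°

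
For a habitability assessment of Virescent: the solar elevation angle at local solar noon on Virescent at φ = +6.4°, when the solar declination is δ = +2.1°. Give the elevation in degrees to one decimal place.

85.7°

At local noon the hour angle is zero, so the zenith angle equals |φ − δ| = |+6.4° − (+2.100°)| = 4.300°.
Elevation = 90° − 4.300° = 85.7°.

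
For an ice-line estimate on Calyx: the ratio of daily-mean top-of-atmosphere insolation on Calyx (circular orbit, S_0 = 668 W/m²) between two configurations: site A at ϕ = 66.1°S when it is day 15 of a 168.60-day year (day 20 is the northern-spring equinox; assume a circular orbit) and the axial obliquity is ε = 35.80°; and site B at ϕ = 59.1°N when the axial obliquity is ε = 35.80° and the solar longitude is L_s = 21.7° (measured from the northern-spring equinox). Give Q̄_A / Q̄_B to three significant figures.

— Configuration A (ϕ=-66.1°):
Solar longitude: L_s = 360° × (15 − 20)/168.60 = -10.676°, i.e. -10.676° + 360° = 349.324°.
sin δ = sin 35.80° × sin 349.324° = -0.10837, so δ = -6.221°.
cos h₀ = −tan(-66.1°) tan(-6.221°) = -0.2460, h₀ = 1.8193 rad.
Bracket: h₀ sin ϕ sin δ + cos ϕ cos δ sin h₀ = 1.8193×-0.91425×-0.10837 + 0.40514×0.99411×0.96927 = 0.180251 + 0.390377 = 0.570628.
Q̄ = (S_0/π) × [bracket] = (668/π) × 0.570628 = 121.33 W/m².
— Configuration B (ϕ=+59.1°):
Solar declination: sin δ = sin ε · sin L_s = sin 35.80° × sin 21.7° = 0.21629, so δ = +12.491°.
cos h₀ = −tan(+59.1°) tan(+12.491°) = -0.3701, h₀ = 1.9500 rad.
Bracket: h₀ sin ϕ sin δ + cos ϕ cos δ sin h₀ = 1.9500×0.85806×0.21629 + 0.51354×0.97633×0.92897 = 0.361900 + 0.465771 = 0.827671.
Q̄ = (S_0/π) × [bracket] = (668/π) × 0.827671 = 175.99 W/m².
Ratio Q̄_A / Q̄_B = 121.33 / 175.99 = 0.6894.

Q̄_A / Q̄_B ≈ 0.689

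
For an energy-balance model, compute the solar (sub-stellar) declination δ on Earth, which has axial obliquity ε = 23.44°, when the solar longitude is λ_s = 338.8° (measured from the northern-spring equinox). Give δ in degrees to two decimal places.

δ = -8.27°

sin δ = sin ε · sin λ_s = sin 23.44° × sin 338.8° = -0.143850.
δ = arcsin(-0.143850) = -8.27°.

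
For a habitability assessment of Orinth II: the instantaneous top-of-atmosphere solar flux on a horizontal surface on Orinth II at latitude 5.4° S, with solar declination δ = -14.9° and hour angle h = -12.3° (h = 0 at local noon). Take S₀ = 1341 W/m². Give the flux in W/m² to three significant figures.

1.29e+03 W/m²

cos θ_z = sin φ sin δ + cos φ cos δ cos h = 0.024198 + 0.940003 = 0.964201.
Flux = S₀ · cos θ_z = 1341 × 0.964201 = 1293 W/m².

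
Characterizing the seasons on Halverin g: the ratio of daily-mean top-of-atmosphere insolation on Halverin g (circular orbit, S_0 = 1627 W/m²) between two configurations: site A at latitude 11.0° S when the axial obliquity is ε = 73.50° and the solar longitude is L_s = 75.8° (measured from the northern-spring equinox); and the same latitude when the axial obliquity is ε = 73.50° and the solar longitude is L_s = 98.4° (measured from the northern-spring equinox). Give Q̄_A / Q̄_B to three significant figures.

— Configuration A (ϕ=-11.0°):
Solar declination: sin δ = sin ε · sin L_s = sin 73.50° × sin 75.8° = 0.92952, so δ = +68.361°.
cos h₀ = −tan(-11.0°) tan(+68.361°) = 0.4900, h₀ = 1.0587 rad.
Bracket: h₀ sin ϕ sin δ + cos ϕ cos δ sin h₀ = 1.0587×-0.19081×0.92952 + 0.98163×0.36876×0.87174 = -0.187773 + 0.315558 = 0.127785.
Q̄ = (S_0/π) × [bracket] = (1627/π) × 0.127785 = 66.179 W/m².
— Configuration B (ϕ=-11.0°):
Solar declination: sin δ = sin ε · sin L_s = sin 73.50° × sin 98.4° = 0.94853, so δ = +71.538°.
cos h₀ = −tan(-11.0°) tan(+71.538°) = 0.5822, h₀ = 0.9493 rad.
Bracket: h₀ sin ϕ sin δ + cos ϕ cos δ sin h₀ = 0.9493×-0.19081×0.94853 + 0.98163×0.31668×0.81303 = -0.171813 + 0.252741 = 0.080928.
Q̄ = (S_0/π) × [bracket] = (1627/π) × 0.080928 = 41.912 W/m².
Ratio Q̄_A / Q̄_B = 66.179 / 41.912 = 1.579.

Q̄_A / Q̄_B ≈ 1.58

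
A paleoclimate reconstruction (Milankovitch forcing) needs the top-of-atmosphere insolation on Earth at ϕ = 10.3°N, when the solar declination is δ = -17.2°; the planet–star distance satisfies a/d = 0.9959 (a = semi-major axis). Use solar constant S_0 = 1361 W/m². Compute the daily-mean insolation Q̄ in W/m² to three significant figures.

Q̄ ≈ 369 W/m²

cos h₀ = −tan(+10.3°) tan(-17.200°) = 0.0563, h₀ = 1.5145 rad.
Bracket: h₀ sin ϕ sin δ + cos ϕ cos δ sin h₀ = 1.5145×0.17880×-0.29571 + 0.98389×0.95528×0.99842 = -0.080076 + 0.938405 = 0.858329.
Inverse-square distance factor (a/d)² = 0.9959² = 0.991817.
Q̄ = (S_0/π) × 0.991817 × [bracket] = (1361/π) × 0.991817 × 0.858329 = 368.8 W/m².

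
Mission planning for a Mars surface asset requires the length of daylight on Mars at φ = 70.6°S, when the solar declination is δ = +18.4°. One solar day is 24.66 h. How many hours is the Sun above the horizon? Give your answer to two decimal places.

2.62 h

cos H₀ = −tan φ · tan δ = −tan(-70.6°) × tan(+18.400°) = 0.9446, so H₀ = 0.3343 rad = 19.16°.
Daylight = 2H₀/(2π) × 24.66 h = (0.3343/π) × 24.66 = 2.62 h.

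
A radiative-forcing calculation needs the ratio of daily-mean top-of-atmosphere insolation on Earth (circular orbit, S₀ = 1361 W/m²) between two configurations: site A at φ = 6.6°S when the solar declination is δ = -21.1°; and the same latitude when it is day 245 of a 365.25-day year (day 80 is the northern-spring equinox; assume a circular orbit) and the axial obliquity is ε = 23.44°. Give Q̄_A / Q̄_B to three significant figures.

— Configuration A (φ=-6.6°):
cos H₀ = −tan(-6.6°) tan(-21.100°) = -0.0446, H₀ = 1.6155 rad.
Bracket: H₀ sin φ sin δ + cos φ cos δ sin H₀ = 1.6155×-0.11494×-0.36000 + 0.99337×0.93295×0.99900 = 0.066847 + 0.925838 = 0.992685.
Q̄ = (S₀/π) × [bracket] = (1361/π) × 0.992685 = 430.05 W/m².
— Configuration B (φ=-6.6°):
Solar longitude: λ_s = 360° × (245 − 80)/365.25 = 162.628°.
sin δ = sin 23.44° × sin 162.628° = 0.11877, so δ = +6.821°.
cos H₀ = −tan(-6.6°) tan(+6.821°) = 0.0138, H₀ = 1.5570 rad.
Bracket: H₀ sin φ sin δ + cos φ cos δ sin H₀ = 1.5570×-0.11494×0.11877 + 0.99337×0.99292×0.99990 = -0.021255 + 0.986238 = 0.964983.
Q̄ = (S₀/π) × [bracket] = (1361/π) × 0.964983 = 418.05 W/m².
Ratio Q̄_A / Q̄_B = 430.05 / 418.05 = 1.029.

Q̄_A / Q̄_B ≈ 1.03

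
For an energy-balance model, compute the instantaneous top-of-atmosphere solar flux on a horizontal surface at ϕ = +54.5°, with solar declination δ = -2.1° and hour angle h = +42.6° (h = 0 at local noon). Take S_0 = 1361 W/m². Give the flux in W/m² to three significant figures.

cos θ_z = sin ϕ sin δ + cos ϕ cos δ cos h = -0.029832 + 0.427167 = 0.397335.
Flux = S_0 · cos θ_z = 1361 × 0.397335 = 540.8 W/m².

541 W/m²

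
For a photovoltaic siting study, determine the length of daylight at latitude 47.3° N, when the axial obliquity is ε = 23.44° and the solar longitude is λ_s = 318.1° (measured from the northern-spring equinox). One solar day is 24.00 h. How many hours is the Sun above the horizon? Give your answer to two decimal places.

9.68 h

Solar declination: sin δ = sin ε · sin λ_s = sin 23.44° × sin 318.1° = -0.26566, so δ = -15.406°.
cos H₀ = −tan φ · tan δ = −tan(+47.3°) × tan(-15.406°) = 0.2986, so H₀ = 1.2676 rad = 72.63°.
Daylight = 2H₀/(2π) × 24.00 h = (1.2676/π) × 24.00 = 9.68 h.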